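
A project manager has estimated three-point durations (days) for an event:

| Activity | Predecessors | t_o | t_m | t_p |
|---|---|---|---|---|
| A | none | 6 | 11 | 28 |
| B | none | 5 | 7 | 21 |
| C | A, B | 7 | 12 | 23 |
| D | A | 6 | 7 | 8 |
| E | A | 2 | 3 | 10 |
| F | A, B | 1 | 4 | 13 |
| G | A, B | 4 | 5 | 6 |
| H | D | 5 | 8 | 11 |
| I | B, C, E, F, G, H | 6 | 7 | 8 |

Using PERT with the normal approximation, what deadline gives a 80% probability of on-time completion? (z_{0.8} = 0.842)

te_A = (6 + 4·11 + 28)/6 = 78/6 = 13; σ²_A = ((28−6)/6)² = 13.444
te_B = (5 + 4·7 + 21)/6 = 54/6 = 9; σ²_B = ((21−5)/6)² = 7.111
te_C = (7 + 4·12 + 23)/6 = 78/6 = 13; σ²_C = ((23−7)/6)² = 7.111
te_D = (6 + 4·7 + 8)/6 = 42/6 = 7; σ²_D = ((8−6)/6)² = 0.111
te_E = (2 + 4·3 + 10)/6 = 24/6 = 4; σ²_E = ((10−2)/6)² = 1.778
te_F = (1 + 4·4 + 13)/6 = 30/6 = 5; σ²_F = ((13−1)/6)² = 4.000
te_G = (4 + 4·5 + 6)/6 = 30/6 = 5; σ²_G = ((6−4)/6)² = 0.111
te_H = (5 + 4·8 + 11)/6 = 48/6 = 8; σ²_H = ((11−5)/6)² = 1.000
te_I = (6 + 4·7 + 8)/6 = 42/6 = 7; σ²_I = ((8−6)/6)² = 0.111

Forward pass:
ES_A = 0; EF_A = 13
ES_B = 0; EF_B = 9
ES_C = max(EF_A=13, EF_B=9) = 13; EF_C = 13+13 = 26
ES_D = 13; EF_D = 13+7 = 20
ES_E = 13; EF_E = 13+4 = 17
ES_F = max(EF_A=13, EF_B=9) = 13; EF_F = 13+5 = 18
ES_G = max(EF_A=13, EF_B=9) = 13; EF_G = 13+5 = 18
ES_H = 20; EF_H = 20+8 = 28
ES_I = max(EF_B=9, EF_C=26, EF_E=17, EF_F=18, EF_G=18, EF_H=28) = 28; EF_I = 28+7 = 35
Expected project duration μ = 35 days. Critical path: A → D → H → I.

Variance along critical path = 13.444 + 0.111 + 1.000 + 0.111 = 14.667; σ = 3.830 days.
D = μ + z·σ = 35 + 0.842·3.830 = 38.2 days

38.2 days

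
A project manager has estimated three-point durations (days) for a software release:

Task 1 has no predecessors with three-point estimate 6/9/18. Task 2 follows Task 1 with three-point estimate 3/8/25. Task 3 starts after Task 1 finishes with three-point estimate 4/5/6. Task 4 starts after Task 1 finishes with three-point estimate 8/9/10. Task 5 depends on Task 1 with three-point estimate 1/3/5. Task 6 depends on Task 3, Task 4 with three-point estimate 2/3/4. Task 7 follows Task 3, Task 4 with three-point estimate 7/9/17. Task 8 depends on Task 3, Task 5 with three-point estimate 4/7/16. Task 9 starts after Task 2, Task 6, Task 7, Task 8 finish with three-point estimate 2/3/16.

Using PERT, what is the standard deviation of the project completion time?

te_Task 1 = (6 + 4·9 + 18)/6 = 60/6 = 10; σ²_Task 1 = ((18−6)/6)² = 4.000
te_Task 2 = (3 + 4·8 + 25)/6 = 60/6 = 10; σ²_Task 2 = ((25−3)/6)² = 13.444
te_Task 3 = (4 + 4·5 + 6)/6 = 30/6 = 5; σ²_Task 3 = ((6−4)/6)² = 0.111
te_Task 4 = (8 + 4·9 + 10)/6 = 54/6 = 9; σ²_Task 4 = ((10−8)/6)² = 0.111
te_Task 5 = (1 + 4·3 + 5)/6 = 18/6 = 3; σ²_Task 5 = ((5−1)/6)² = 0.444
te_Task 6 = (2 + 4·3 + 4)/6 = 18/6 = 3; σ²_Task 6 = ((4−2)/6)² = 0.111
te_Task 7 = (7 + 4·9 + 17)/6 = 60/6 = 10; σ²_Task 7 = ((17−7)/6)² = 2.778
te_Task 8 = (4 + 4·7 + 16)/6 = 48/6 = 8; σ²_Task 8 = ((16−4)/6)² = 4.000
te_Task 9 = (2 + 4·3 + 16)/6 = 30/6 = 5; σ²_Task 9 = ((16−2)/6)² = 5.444

Forward pass:
ES_Task 1 = 0; EF_Task 1 = 10
ES_Task 2 = 10; EF_Task 2 = 10+10 = 20
ES_Task 3 = 10; EF_Task 3 = 10+5 = 15
ES_Task 4 = 10; EF_Task 4 = 10+9 = 19
ES_Task 5 = 10; EF_Task 5 = 10+3 = 13
ES_Task 6 = max(EF_Task 3=15, EF_Task 4=19) = 19; EF_Task 6 = 19+3 = 22
ES_Task 7 = max(EF_Task 3=15, EF_Task 4=19) = 19; EF_Task 7 = 19+10 = 29
ES_Task 8 = max(EF_Task 3=15, EF_Task 5=13) = 15; EF_Task 8 = 15+8 = 23
ES_Task 9 = max(EF_Task 2=20, EF_Task 6=22, EF_Task 7=29, EF_Task 8=23) = 29; EF_Task 9 = 29+5 = 34
Expected project duration μ = 34 days. Critical path: Task 1 → Task 4 → Task 7 → Task 9.

Variance along critical path = 4.000 + 0.111 + 2.778 + 5.444 = 12.333
σ = √12.333 = 3.512 days

3.51 days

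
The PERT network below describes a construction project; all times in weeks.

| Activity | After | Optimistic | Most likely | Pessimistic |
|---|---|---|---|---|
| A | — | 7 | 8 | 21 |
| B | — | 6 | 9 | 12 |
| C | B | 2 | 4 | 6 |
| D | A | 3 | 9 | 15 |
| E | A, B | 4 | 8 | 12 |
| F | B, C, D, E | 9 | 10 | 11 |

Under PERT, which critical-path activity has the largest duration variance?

te_A = (7 + 4·8 + 21)/6 = 60/6 = 10; σ²_A = ((21−7)/6)² = 5.444
te_B = (6 + 4·9 + 12)/6 = 54/6 = 9; σ²_B = ((12−6)/6)² = 1.000
te_C = (2 + 4·4 + 6)/6 = 24/6 = 4; σ²_C = ((6−2)/6)² = 0.444
te_D = (3 + 4·9 + 15)/6 = 54/6 = 9; σ²_D = ((15−3)/6)² = 4.000
te_E = (4 + 4·8 + 12)/6 = 48/6 = 8; σ²_E = ((12−4)/6)² = 1.778
te_F = (9 + 4·10 + 11)/6 = 60/6 = 10; σ²_F = ((11−9)/6)² = 0.111

Forward pass:
ES_A = 0; EF_A = 10
ES_B = 0; EF_B = 9
ES_C = 9; EF_C = 9+4 = 13
ES_D = 10; EF_D = 10+9 = 19
ES_E = max(EF_A=10, EF_B=9) = 10; EF_E = 10+8 = 18
ES_F = max(EF_B=9, EF_C=13, EF_D=19, EF_E=18) = 19; EF_F = 19+10 = 29
Expected project duration μ = 29 weeks. Critical path: A → D → F.

Variances on critical path: σ²_A=5.444, σ²_D=4.000, σ²_F=0.111.
Largest is σ²_A = 5.444.

A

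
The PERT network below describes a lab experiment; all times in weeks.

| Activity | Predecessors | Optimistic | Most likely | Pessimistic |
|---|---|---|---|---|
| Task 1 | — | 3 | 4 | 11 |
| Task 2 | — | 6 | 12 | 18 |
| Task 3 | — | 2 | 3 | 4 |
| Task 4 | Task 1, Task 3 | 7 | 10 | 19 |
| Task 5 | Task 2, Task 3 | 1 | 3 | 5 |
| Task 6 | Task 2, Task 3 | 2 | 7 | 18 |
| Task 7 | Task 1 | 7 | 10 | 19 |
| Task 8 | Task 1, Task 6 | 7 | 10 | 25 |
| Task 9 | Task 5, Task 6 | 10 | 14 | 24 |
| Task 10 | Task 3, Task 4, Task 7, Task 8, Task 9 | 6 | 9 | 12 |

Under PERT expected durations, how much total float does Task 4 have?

19 weeks

te_Task 1 = (3 + 4·4 + 11)/6 = 30/6 = 5
te_Task 2 = (6 + 4·12 + 18)/6 = 72/6 = 12
te_Task 3 = (2 + 4·3 + 4)/6 = 18/6 = 3
te_Task 4 = (7 + 4·10 + 19)/6 = 66/6 = 11
te_Task 5 = (1 + 4·3 + 5)/6 = 18/6 = 3
te_Task 6 = (2 + 4·7 + 18)/6 = 48/6 = 8
te_Task 7 = (7 + 4·10 + 19)/6 = 66/6 = 11
te_Task 8 = (7 + 4·10 + 25)/6 = 72/6 = 12
te_Task 9 = (10 + 4·14 + 24)/6 = 90/6 = 15
te_Task 10 = (6 + 4·9 + 12)/6 = 54/6 = 9

Forward pass:
ES_Task 1 = 0; EF_Task 1 = 5
ES_Task 2 = 0; EF_Task 2 = 12
ES_Task 3 = 0; EF_Task 3 = 3
ES_Task 4 = max(EF_Task 1=5, EF_Task 3=3) = 5; EF_Task 4 = 5+11 = 16
ES_Task 5 = max(EF_Task 2=12, EF_Task 3=3) = 12; EF_Task 5 = 12+3 = 15
ES_Task 6 = max(EF_Task 2=12, EF_Task 3=3) = 12; EF_Task 6 = 12+8 = 20
ES_Task 7 = 5; EF_Task 7 = 5+11 = 16
ES_Task 8 = max(EF_Task 1=5, EF_Task 6=20) = 20; EF_Task 8 = 20+12 = 32
ES_Task 9 = max(EF_Task 5=15, EF_Task 6=20) = 20; EF_Task 9 = 20+15 = 35
ES_Task 10 = max(EF_Task 3=3, EF_Task 4=16, EF_Task 7=16, EF_Task 8=32, EF_Task 9=35) = 35; EF_Task 10 = 35+9 = 44
Expected project duration μ = 44 weeks. Critical path: Task 2 → Task 6 → Task 9 → Task 10.

Backward pass:
LF_Task 10 = 44; LS_Task 10 = 44−9 = 35
LF_Task 9 = LS_Task 10 = 35; LS_Task 9 = 35−15 = 20
LF_Task 8 = LS_Task 10 = 35; LS_Task 8 = 35−12 = 23
LF_Task 7 = LS_Task 10 = 35; LS_Task 7 = 35−11 = 24
LF_Task 6 = min(LS_Task 8=23, LS_Task 9=20) = 20; LS_Task 6 = 20−8 = 12
LF_Task 5 = LS_Task 9 = 20; LS_Task 5 = 20−3 = 17
LF_Task 4 = LS_Task 10 = 35; LS_Task 4 = 35−11 = 24
LF_Task 3 = min(LS_Task 4=24, LS_Task 5=17, LS_Task 6=12, LS_Task 10=35) = 12; LS_Task 3 = 12−3 = 9
LF_Task 2 = min(LS_Task 5=17, LS_Task 6=12) = 12; LS_Task 2 = 12−12 = 0
LF_Task 1 = min(LS_Task 4=24, LS_Task 7=24, LS_Task 8=23) = 23; LS_Task 1 = 23−5 = 18
Slack_Task 4 = LS_Task 4 − ES_Task 4 = 24 − 5 = 19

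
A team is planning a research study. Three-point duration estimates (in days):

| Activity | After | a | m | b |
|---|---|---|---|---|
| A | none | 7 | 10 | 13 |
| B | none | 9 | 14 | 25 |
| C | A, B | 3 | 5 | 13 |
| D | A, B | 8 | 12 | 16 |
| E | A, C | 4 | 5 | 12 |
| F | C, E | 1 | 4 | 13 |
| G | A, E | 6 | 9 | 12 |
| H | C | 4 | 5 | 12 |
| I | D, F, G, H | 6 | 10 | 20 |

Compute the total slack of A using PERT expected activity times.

te_A = (7 + 4·10 + 13)/6 = 60/6 = 10
te_B = (9 + 4·14 + 25)/6 = 90/6 = 15
te_C = (3 + 4·5 + 13)/6 = 36/6 = 6
te_D = (8 + 4·12 + 16)/6 = 72/6 = 12
te_E = (4 + 4·5 + 12)/6 = 36/6 = 6
te_F = (1 + 4·4 + 13)/6 = 30/6 = 5
te_G = (6 + 4·9 + 12)/6 = 54/6 = 9
te_H = (4 + 4·5 + 12)/6 = 36/6 = 6
te_I = (6 + 4·10 + 20)/6 = 66/6 = 11

Forward pass:
ES_A = 0; EF_A = 10
ES_B = 0; EF_B = 15
ES_C = max(EF_A=10, EF_B=15) = 15; EF_C = 15+6 = 21
ES_D = max(EF_A=10, EF_B=15) = 15; EF_D = 15+12 = 27
ES_E = max(EF_A=10, EF_C=21) = 21; EF_E = 21+6 = 27
ES_F = max(EF_C=21, EF_E=27) = 27; EF_F = 27+5 = 32
ES_G = max(EF_A=10, EF_E=27) = 27; EF_G = 27+9 = 36
ES_H = 21; EF_H = 21+6 = 27
ES_I = max(EF_D=27, EF_F=32, EF_G=36, EF_H=27) = 36; EF_I = 36+11 = 47
Expected project duration μ = 47 days. Critical path: B → C → E → G → I.

Backward pass:
LF_I = 47; LS_I = 47−11 = 36
LF_H = LS_I = 36; LS_H = 36−6 = 30
LF_G = LS_I = 36; LS_G = 36−9 = 27
LF_F = LS_I = 36; LS_F = 36−5 = 31
LF_E = min(LS_F=31, LS_G=27) = 27; LS_E = 27−6 = 21
LF_D = LS_I = 36; LS_D = 36−12 = 24
LF_C = min(LS_E=21, LS_F=31, LS_H=30) = 21; LS_C = 21−6 = 15
LF_B = min(LS_C=15, LS_D=24) = 15; LS_B = 15−15 = 0
LF_A = min(LS_C=15, LS_D=24, LS_E=21, LS_G=27) = 15; LS_A = 15−10 = 5
Slack_A = LS_A − ES_A = 5 − 0 = 5

5 days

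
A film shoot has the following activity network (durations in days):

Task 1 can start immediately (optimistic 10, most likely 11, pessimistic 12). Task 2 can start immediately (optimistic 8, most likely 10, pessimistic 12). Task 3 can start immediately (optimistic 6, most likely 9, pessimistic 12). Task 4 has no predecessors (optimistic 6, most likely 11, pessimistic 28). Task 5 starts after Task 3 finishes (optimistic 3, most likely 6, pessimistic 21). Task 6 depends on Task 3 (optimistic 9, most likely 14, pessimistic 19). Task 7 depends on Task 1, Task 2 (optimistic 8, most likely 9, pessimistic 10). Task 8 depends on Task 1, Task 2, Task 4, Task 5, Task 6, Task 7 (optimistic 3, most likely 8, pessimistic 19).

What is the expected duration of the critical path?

te_Task 1 = (10 + 4·11 + 12)/6 = 66/6 = 11
te_Task 2 = (8 + 4·10 + 12)/6 = 60/6 = 10
te_Task 3 = (6 + 4·9 + 12)/6 = 54/6 = 9
te_Task 4 = (6 + 4·11 + 28)/6 = 78/6 = 13
te_Task 5 = (3 + 4·6 + 21)/6 = 48/6 = 8
te_Task 6 = (9 + 4·14 + 19)/6 = 84/6 = 14
te_Task 7 = (8 + 4·9 + 10)/6 = 54/6 = 9
te_Task 8 = (3 + 4·8 + 19)/6 = 54/6 = 9

Forward pass:
ES_Task 1 = 0; EF_Task 1 = 11
ES_Task 2 = 0; EF_Task 2 = 10
ES_Task 3 = 0; EF_Task 3 = 9
ES_Task 4 = 0; EF_Task 4 = 13
ES_Task 5 = 9; EF_Task 5 = 9+8 = 17
ES_Task 6 = 9; EF_Task 6 = 9+14 = 23
ES_Task 7 = max(EF_Task 1=11, EF_Task 2=10) = 11; EF_Task 7 = 11+9 = 20
ES_Task 8 = max(EF_Task 1=11, EF_Task 2=10, EF_Task 4=13, EF_Task 5=17, EF_Task 6=23, EF_Task 7=20) = 23; EF_Task 8 = 23+9 = 32
Expected project duration μ = 32 days. Critical path: Task 3 → Task 6 → Task 8.

32 days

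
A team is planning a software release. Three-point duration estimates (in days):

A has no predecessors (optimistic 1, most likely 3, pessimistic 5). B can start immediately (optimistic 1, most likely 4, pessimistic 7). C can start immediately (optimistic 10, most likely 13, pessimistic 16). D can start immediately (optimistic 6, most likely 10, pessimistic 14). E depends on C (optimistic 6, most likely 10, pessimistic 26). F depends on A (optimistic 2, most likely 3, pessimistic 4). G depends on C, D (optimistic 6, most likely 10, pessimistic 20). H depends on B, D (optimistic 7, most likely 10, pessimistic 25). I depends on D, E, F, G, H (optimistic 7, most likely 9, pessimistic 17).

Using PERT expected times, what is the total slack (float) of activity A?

19 days

te_A = (1 + 4·3 + 5)/6 = 18/6 = 3
te_B = (1 + 4·4 + 7)/6 = 24/6 = 4
te_C = (10 + 4·13 + 16)/6 = 78/6 = 13
te_D = (6 + 4·10 + 14)/6 = 60/6 = 10
te_E = (6 + 4·10 + 26)/6 = 72/6 = 12
te_F = (2 + 4·3 + 4)/6 = 18/6 = 3
te_G = (6 + 4·10 + 20)/6 = 66/6 = 11
te_H = (7 + 4·10 + 25)/6 = 72/6 = 12
te_I = (7 + 4·9 + 17)/6 = 60/6 = 10

Forward pass:
ES_A = 0; EF_A = 3
ES_B = 0; EF_B = 4
ES_C = 0; EF_C = 13
ES_D = 0; EF_D = 10
ES_E = 13; EF_E = 13+12 = 25
ES_F = 3; EF_F = 3+3 = 6
ES_G = max(EF_C=13, EF_D=10) = 13; EF_G = 13+11 = 24
ES_H = max(EF_B=4, EF_D=10) = 10; EF_H = 10+12 = 22
ES_I = max(EF_D=10, EF_E=25, EF_F=6, EF_G=24, EF_H=22) = 25; EF_I = 25+10 = 35
Expected project duration μ = 35 days. Critical path: C → E → I.

Backward pass:
LF_I = 35; LS_I = 35−10 = 25
LF_H = LS_I = 25; LS_H = 25−12 = 13
LF_G = LS_I = 25; LS_G = 25−11 = 14
LF_F = LS_I = 25; LS_F = 25−3 = 22
LF_E = LS_I = 25; LS_E = 25−12 = 13
LF_D = min(LS_G=14, LS_H=13, LS_I=25) = 13; LS_D = 13−10 = 3
LF_C = min(LS_E=13, LS_G=14) = 13; LS_C = 13−13 = 0
LF_B = LS_H = 13; LS_B = 13−4 = 9
LF_A = LS_F = 22; LS_A = 22−3 = 19
Slack_A = LS_A − ES_A = 19 − 0 = 19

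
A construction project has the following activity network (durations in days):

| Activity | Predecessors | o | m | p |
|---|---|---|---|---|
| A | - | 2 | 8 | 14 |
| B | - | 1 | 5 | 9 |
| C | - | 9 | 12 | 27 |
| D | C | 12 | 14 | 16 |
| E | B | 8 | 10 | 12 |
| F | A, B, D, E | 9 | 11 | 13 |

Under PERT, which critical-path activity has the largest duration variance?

te_A = (2 + 4·8 + 14)/6 = 48/6 = 8; σ²_A = ((14−2)/6)² = 4.000
te_B = (1 + 4·5 + 9)/6 = 30/6 = 5; σ²_B = ((9−1)/6)² = 1.778
te_C = (9 + 4·12 + 27)/6 = 84/6 = 14; σ²_C = ((27−9)/6)² = 9.000
te_D = (12 + 4·14 + 16)/6 = 84/6 = 14; σ²_D = ((16−12)/6)² = 0.444
te_E = (8 + 4·10 + 12)/6 = 60/6 = 10; σ²_E = ((12−8)/6)² = 0.444
te_F = (9 + 4·11 + 13)/6 = 66/6 = 11; σ²_F = ((13−9)/6)² = 0.444

Forward pass:
ES_A = 0; EF_A = 8
ES_B = 0; EF_B = 5
ES_C = 0; EF_C = 14
ES_D = 14; EF_D = 14+14 = 28
ES_E = 5; EF_E = 5+10 = 15
ES_F = max(EF_A=8, EF_B=5, EF_D=28, EF_E=15) = 28; EF_F = 28+11 = 39
Expected project duration μ = 39 days. Critical path: C → D → F.

Variances on critical path: σ²_C=9.000, σ²_D=0.444, σ²_F=0.444.
Largest is σ²_C = 9.000.

C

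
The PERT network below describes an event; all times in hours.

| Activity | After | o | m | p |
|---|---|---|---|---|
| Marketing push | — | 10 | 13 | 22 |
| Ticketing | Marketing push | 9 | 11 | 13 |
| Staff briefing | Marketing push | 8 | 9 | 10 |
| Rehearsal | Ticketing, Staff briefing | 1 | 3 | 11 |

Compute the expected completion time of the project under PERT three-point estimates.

29 hours

te_Marketing push = (10 + 4·13 + 22)/6 = 84/6 = 14
te_Ticketing = (9 + 4·11 + 13)/6 = 66/6 = 11
te_Staff briefing = (8 + 4·9 + 10)/6 = 54/6 = 9
te_Rehearsal = (1 + 4·3 + 11)/6 = 24/6 = 4

Forward pass:
ES_Marketing push = 0; EF_Marketing push = 14
ES_Ticketing = 14; EF_Ticketing = 14+11 = 25
ES_Staff briefing = 14; EF_Staff briefing = 14+9 = 23
ES_Rehearsal = max(EF_Ticketing=25, EF_Staff briefing=23) = 25; EF_Rehearsal = 25+4 = 29
Expected project duration μ = 29 hours. Critical path: Marketing push → Ticketing → Rehearsal.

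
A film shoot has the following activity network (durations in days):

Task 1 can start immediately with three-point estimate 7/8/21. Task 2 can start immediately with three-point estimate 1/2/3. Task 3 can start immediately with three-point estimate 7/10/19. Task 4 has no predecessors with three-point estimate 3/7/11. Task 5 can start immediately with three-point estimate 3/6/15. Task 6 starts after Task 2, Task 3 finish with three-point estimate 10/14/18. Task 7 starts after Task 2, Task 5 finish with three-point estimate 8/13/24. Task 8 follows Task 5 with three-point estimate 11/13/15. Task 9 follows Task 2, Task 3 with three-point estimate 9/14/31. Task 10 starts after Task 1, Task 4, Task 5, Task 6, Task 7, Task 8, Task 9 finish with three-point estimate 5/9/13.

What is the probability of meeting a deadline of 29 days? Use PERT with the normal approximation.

0.055

te_Task 1 = (7 + 4·8 + 21)/6 = 60/6 = 10; σ²_Task 1 = ((21−7)/6)² = 5.444
te_Task 2 = (1 + 4·2 + 3)/6 = 12/6 = 2; σ²_Task 2 = ((3−1)/6)² = 0.111
te_Task 3 = (7 + 4·10 + 19)/6 = 66/6 = 11; σ²_Task 3 = ((19−7)/6)² = 4.000
te_Task 4 = (3 + 4·7 + 11)/6 = 42/6 = 7; σ²_Task 4 = ((11−3)/6)² = 1.778
te_Task 5 = (3 + 4·6 + 15)/6 = 42/6 = 7; σ²_Task 5 = ((15−3)/6)² = 4.000
te_Task 6 = (10 + 4·14 + 18)/6 = 84/6 = 14; σ²_Task 6 = ((18−10)/6)² = 1.778
te_Task 7 = (8 + 4·13 + 24)/6 = 84/6 = 14; σ²_Task 7 = ((24−8)/6)² = 7.111
te_Task 8 = (11 + 4·13 + 15)/6 = 78/6 = 13; σ²_Task 8 = ((15−11)/6)² = 0.444
te_Task 9 = (9 + 4·14 + 31)/6 = 96/6 = 16; σ²_Task 9 = ((31−9)/6)² = 13.444
te_Task 10 = (5 + 4·9 + 13)/6 = 54/6 = 9; σ²_Task 10 = ((13−5)/6)² = 1.778

Forward pass:
ES_Task 1 = 0; EF_Task 1 = 10
ES_Task 2 = 0; EF_Task 2 = 2
ES_Task 3 = 0; EF_Task 3 = 11
ES_Task 4 = 0; EF_Task 4 = 7
ES_Task 5 = 0; EF_Task 5 = 7
ES_Task 6 = max(EF_Task 2=2, EF_Task 3=11) = 11; EF_Task 6 = 11+14 = 25
ES_Task 7 = max(EF_Task 2=2, EF_Task 5=7) = 7; EF_Task 7 = 7+14 = 21
ES_Task 8 = 7; EF_Task 8 = 7+13 = 20
ES_Task 9 = max(EF_Task 2=2, EF_Task 3=11) = 11; EF_Task 9 = 11+16 = 27
ES_Task 10 = max(EF_Task 1=10, EF_Task 4=7, EF_Task 5=7, EF_Task 6=25, EF_Task 7=21, EF_Task 8=20, EF_Task 9=27) = 27; EF_Task 10 = 27+9 = 36
Expected project duration μ = 36 days. Critical path: Task 3 → Task 9 → Task 10.

Variance along critical path = 4.000 + 13.444 + 1.778 = 19.222; σ = √19.222 = 4.384 days.
Z = (29 − 36) / 4.384 = -1.597
P(T ≤ 29) = Φ(-1.597) ≈ 0.055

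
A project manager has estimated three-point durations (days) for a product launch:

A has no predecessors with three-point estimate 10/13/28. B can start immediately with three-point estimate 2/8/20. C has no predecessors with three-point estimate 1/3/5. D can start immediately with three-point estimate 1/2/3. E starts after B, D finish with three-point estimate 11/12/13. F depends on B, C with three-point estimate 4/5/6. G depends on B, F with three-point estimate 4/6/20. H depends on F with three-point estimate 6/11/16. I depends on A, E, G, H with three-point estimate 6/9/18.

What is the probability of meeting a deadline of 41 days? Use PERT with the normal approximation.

0.934

te_A = (10 + 4·13 + 28)/6 = 90/6 = 15; σ²_A = ((28−10)/6)² = 9.000
te_B = (2 + 4·8 + 20)/6 = 54/6 = 9; σ²_B = ((20−2)/6)² = 9.000
te_C = (1 + 4·3 + 5)/6 = 18/6 = 3; σ²_C = ((5−1)/6)² = 0.444
te_D = (1 + 4·2 + 3)/6 = 12/6 = 2; σ²_D = ((3−1)/6)² = 0.111
te_E = (11 + 4·12 + 13)/6 = 72/6 = 12; σ²_E = ((13−11)/6)² = 0.111
te_F = (4 + 4·5 + 6)/6 = 30/6 = 5; σ²_F = ((6−4)/6)² = 0.111
te_G = (4 + 4·6 + 20)/6 = 48/6 = 8; σ²_G = ((20−4)/6)² = 7.111
te_H = (6 + 4·11 + 16)/6 = 66/6 = 11; σ²_H = ((16−6)/6)² = 2.778
te_I = (6 + 4·9 + 18)/6 = 60/6 = 10; σ²_I = ((18−6)/6)² = 4.000

Forward pass:
ES_A = 0; EF_A = 15
ES_B = 0; EF_B = 9
ES_C = 0; EF_C = 3
ES_D = 0; EF_D = 2
ES_E = max(EF_B=9, EF_D=2) = 9; EF_E = 9+12 = 21
ES_F = max(EF_B=9, EF_C=3) = 9; EF_F = 9+5 = 14
ES_G = max(EF_B=9, EF_F=14) = 14; EF_G = 14+8 = 22
ES_H = 14; EF_H = 14+11 = 25
ES_I = max(EF_A=15, EF_E=21, EF_G=22, EF_H=25) = 25; EF_I = 25+10 = 35
Expected project duration μ = 35 days. Critical path: B → F → H → I.

Variance along critical path = 9.000 + 0.111 + 2.778 + 4.000 = 15.889; σ = √15.889 = 3.986 days.
Z = (41 − 35) / 3.986 = 1.505
P(T ≤ 41) = Φ(1.505) ≈ 0.934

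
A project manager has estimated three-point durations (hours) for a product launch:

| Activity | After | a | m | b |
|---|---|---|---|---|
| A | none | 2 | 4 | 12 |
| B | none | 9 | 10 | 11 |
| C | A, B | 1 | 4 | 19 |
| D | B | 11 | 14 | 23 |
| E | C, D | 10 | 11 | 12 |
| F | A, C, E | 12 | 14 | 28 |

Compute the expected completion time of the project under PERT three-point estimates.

te_A = (2 + 4·4 + 12)/6 = 30/6 = 5
te_B = (9 + 4·10 + 11)/6 = 60/6 = 10
te_C = (1 + 4·4 + 19)/6 = 36/6 = 6
te_D = (11 + 4·14 + 23)/6 = 90/6 = 15
te_E = (10 + 4·11 + 12)/6 = 66/6 = 11
te_F = (12 + 4·14 + 28)/6 = 96/6 = 16

Forward pass:
ES_A = 0; EF_A = 5
ES_B = 0; EF_B = 10
ES_C = max(EF_A=5, EF_B=10) = 10; EF_C = 10+6 = 16
ES_D = 10; EF_D = 10+15 = 25
ES_E = max(EF_C=16, EF_D=25) = 25; EF_E = 25+11 = 36
ES_F = max(EF_A=5, EF_C=16, EF_E=36) = 36; EF_F = 36+16 = 52
Expected project duration μ = 52 hours. Critical path: B → D → E → F.

52 hours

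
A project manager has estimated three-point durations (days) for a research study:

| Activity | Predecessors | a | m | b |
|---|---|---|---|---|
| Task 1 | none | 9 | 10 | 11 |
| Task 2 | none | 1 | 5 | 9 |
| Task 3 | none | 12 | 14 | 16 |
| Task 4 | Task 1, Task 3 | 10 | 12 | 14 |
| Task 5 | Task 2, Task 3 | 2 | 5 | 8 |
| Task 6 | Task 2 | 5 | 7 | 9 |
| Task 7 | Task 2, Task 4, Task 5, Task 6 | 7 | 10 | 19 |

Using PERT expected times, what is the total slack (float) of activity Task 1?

te_Task 1 = (9 + 4·10 + 11)/6 = 60/6 = 10
te_Task 2 = (1 + 4·5 + 9)/6 = 30/6 = 5
te_Task 3 = (12 + 4·14 + 16)/6 = 84/6 = 14
te_Task 4 = (10 + 4·12 + 14)/6 = 72/6 = 12
te_Task 5 = (2 + 4·5 + 8)/6 = 30/6 = 5
te_Task 6 = (5 + 4·7 + 9)/6 = 42/6 = 7
te_Task 7 = (7 + 4·10 + 19)/6 = 66/6 = 11

Forward pass:
ES_Task 1 = 0; EF_Task 1 = 10
ES_Task 2 = 0; EF_Task 2 = 5
ES_Task 3 = 0; EF_Task 3 = 14
ES_Task 4 = max(EF_Task 1=10, EF_Task 3=14) = 14; EF_Task 4 = 14+12 = 26
ES_Task 5 = max(EF_Task 2=5, EF_Task 3=14) = 14; EF_Task 5 = 14+5 = 19
ES_Task 6 = 5; EF_Task 6 = 5+7 = 12
ES_Task 7 = max(EF_Task 2=5, EF_Task 4=26, EF_Task 5=19, EF_Task 6=12) = 26; EF_Task 7 = 26+11 = 37
Expected project duration μ = 37 days. Critical path: Task 3 → Task 4 → Task 7.

Backward pass:
LF_Task 7 = 37; LS_Task 7 = 37−11 = 26
LF_Task 6 = LS_Task 7 = 26; LS_Task 6 = 26−7 = 19
LF_Task 5 = LS_Task 7 = 26; LS_Task 5 = 26−5 = 21
LF_Task 4 = LS_Task 7 = 26; LS_Task 4 = 26−12 = 14
LF_Task 3 = min(LS_Task 4=14, LS_Task 5=21) = 14; LS_Task 3 = 14−14 = 0
LF_Task 2 = min(LS_Task 5=21, LS_Task 6=19, LS_Task 7=26) = 19; LS_Task 2 = 19−5 = 14
LF_Task 1 = LS_Task 4 = 14; LS_Task 1 = 14−10 = 4
Slack_Task 1 = LS_Task 1 − ES_Task 1 = 4 − 0 = 4

4 days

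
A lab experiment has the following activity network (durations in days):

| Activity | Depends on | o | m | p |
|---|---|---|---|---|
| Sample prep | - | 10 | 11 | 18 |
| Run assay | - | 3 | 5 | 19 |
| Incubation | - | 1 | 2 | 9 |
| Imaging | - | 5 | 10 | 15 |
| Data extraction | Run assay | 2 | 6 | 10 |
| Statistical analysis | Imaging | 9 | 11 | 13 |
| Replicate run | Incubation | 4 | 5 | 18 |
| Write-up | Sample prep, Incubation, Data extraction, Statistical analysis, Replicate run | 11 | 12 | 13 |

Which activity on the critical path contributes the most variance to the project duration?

Imaging

te_Sample prep = (10 + 4·11 + 18)/6 = 72/6 = 12; σ²_Sample prep = ((18−10)/6)² = 1.778
te_Run assay = (3 + 4·5 + 19)/6 = 42/6 = 7; σ²_Run assay = ((19−3)/6)² = 7.111
te_Incubation = (1 + 4·2 + 9)/6 = 18/6 = 3; σ²_Incubation = ((9−1)/6)² = 1.778
te_Imaging = (5 + 4·10 + 15)/6 = 60/6 = 10; σ²_Imaging = ((15−5)/6)² = 2.778
te_Data extraction = (2 + 4·6 + 10)/6 = 36/6 = 6; σ²_Data extraction = ((10−2)/6)² = 1.778
te_Statistical analysis = (9 + 4·11 + 13)/6 = 66/6 = 11; σ²_Statistical analysis = ((13−9)/6)² = 0.444
te_Replicate run = (4 + 4·5 + 18)/6 = 42/6 = 7; σ²_Replicate run = ((18−4)/6)² = 5.444
te_Write-up = (11 + 4·12 + 13)/6 = 72/6 = 12; σ²_Write-up = ((13−11)/6)² = 0.111

Forward pass:
ES_Sample prep = 0; EF_Sample prep = 12
ES_Run assay = 0; EF_Run assay = 7
ES_Incubation = 0; EF_Incubation = 3
ES_Imaging = 0; EF_Imaging = 10
ES_Data extraction = 7; EF_Data extraction = 7+6 = 13
ES_Statistical analysis = 10; EF_Statistical analysis = 10+11 = 21
ES_Replicate run = 3; EF_Replicate run = 3+7 = 10
ES_Write-up = max(EF_Sample prep=12, EF_Incubation=3, EF_Data extraction=13, EF_Statistical analysis=21, EF_Replicate run=10) = 21; EF_Write-up = 21+12 = 33
Expected project duration μ = 33 days. Critical path: Imaging → Statistical analysis → Write-up.

Variances on critical path: σ²_Imaging=2.778, σ²_Statistical analysis=0.444, σ²_Write-up=0.111.
Largest is σ²_Imaging = 2.778.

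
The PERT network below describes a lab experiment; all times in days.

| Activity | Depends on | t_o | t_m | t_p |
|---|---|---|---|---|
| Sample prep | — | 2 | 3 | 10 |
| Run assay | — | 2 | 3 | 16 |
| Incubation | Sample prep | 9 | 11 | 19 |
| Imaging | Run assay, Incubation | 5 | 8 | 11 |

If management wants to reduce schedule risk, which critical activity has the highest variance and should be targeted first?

Incubation

te_Sample prep = (2 + 4·3 + 10)/6 = 24/6 = 4; σ²_Sample prep = ((10−2)/6)² = 1.778
te_Run assay = (2 + 4·3 + 16)/6 = 30/6 = 5; σ²_Run assay = ((16−2)/6)² = 5.444
te_Incubation = (9 + 4·11 + 19)/6 = 72/6 = 12; σ²_Incubation = ((19−9)/6)² = 2.778
te_Imaging = (5 + 4·8 + 11)/6 = 48/6 = 8; σ²_Imaging = ((11−5)/6)² = 1.000

Forward pass:
ES_Sample prep = 0; EF_Sample prep = 4
ES_Run assay = 0; EF_Run assay = 5
ES_Incubation = 4; EF_Incubation = 4+12 = 16
ES_Imaging = max(EF_Run assay=5, EF_Incubation=16) = 16; EF_Imaging = 16+8 = 24
Expected project duration μ = 24 days. Critical path: Sample prep → Incubation → Imaging.

Variances on critical path: σ²_Sample prep=1.778, σ²_Incubation=2.778, σ²_Imaging=1.000.
Largest is σ²_Incubation = 2.778.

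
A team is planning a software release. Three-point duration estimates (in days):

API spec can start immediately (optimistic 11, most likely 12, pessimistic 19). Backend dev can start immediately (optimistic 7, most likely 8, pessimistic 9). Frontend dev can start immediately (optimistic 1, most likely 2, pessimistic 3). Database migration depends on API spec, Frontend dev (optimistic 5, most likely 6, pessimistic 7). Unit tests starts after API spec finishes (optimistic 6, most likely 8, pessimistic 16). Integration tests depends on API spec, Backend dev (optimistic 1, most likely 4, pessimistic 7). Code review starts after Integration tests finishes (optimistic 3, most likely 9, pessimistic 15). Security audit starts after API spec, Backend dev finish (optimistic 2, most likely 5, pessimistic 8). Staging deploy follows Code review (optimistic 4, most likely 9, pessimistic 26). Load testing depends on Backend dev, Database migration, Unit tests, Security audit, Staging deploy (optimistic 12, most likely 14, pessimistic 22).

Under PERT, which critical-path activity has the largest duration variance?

Staging deploy

te_API spec = (11 + 4·12 + 19)/6 = 78/6 = 13; σ²_API spec = ((19−11)/6)² = 1.778
te_Backend dev = (7 + 4·8 + 9)/6 = 48/6 = 8; σ²_Backend dev = ((9−7)/6)² = 0.111
te_Frontend dev = (1 + 4·2 + 3)/6 = 12/6 = 2; σ²_Frontend dev = ((3−1)/6)² = 0.111
te_Database migration = (5 + 4·6 + 7)/6 = 36/6 = 6; σ²_Database migration = ((7−5)/6)² = 0.111
te_Unit tests = (6 + 4·8 + 16)/6 = 54/6 = 9; σ²_Unit tests = ((16−6)/6)² = 2.778
te_Integration tests = (1 + 4·4 + 7)/6 = 24/6 = 4; σ²_Integration tests = ((7−1)/6)² = 1.000
te_Code review = (3 + 4·9 + 15)/6 = 54/6 = 9; σ²_Code review = ((15−3)/6)² = 4.000
te_Security audit = (2 + 4·5 + 8)/6 = 30/6 = 5; σ²_Security audit = ((8−2)/6)² = 1.000
te_Staging deploy = (4 + 4·9 + 26)/6 = 66/6 = 11; σ²_Staging deploy = ((26−4)/6)² = 13.444
te_Load testing = (12 + 4·14 + 22)/6 = 90/6 = 15; σ²_Load testing = ((22−12)/6)² = 2.778

Forward pass:
ES_API spec = 0; EF_API spec = 13
ES_Backend dev = 0; EF_Backend dev = 8
ES_Frontend dev = 0; EF_Frontend dev = 2
ES_Database migration = max(EF_API spec=13, EF_Frontend dev=2) = 13; EF_Database migration = 13+6 = 19
ES_Unit tests = 13; EF_Unit tests = 13+9 = 22
ES_Integration tests = max(EF_API spec=13, EF_Backend dev=8) = 13; EF_Integration tests = 13+4 = 17
ES_Code review = 17; EF_Code review = 17+9 = 26
ES_Security audit = max(EF_API spec=13, EF_Backend dev=8) = 13; EF_Security audit = 13+5 = 18
ES_Staging deploy = 26; EF_Staging deploy = 26+11 = 37
ES_Load testing = max(EF_Backend dev=8, EF_Database migration=19, EF_Unit tests=22, EF_Security audit=18, EF_Staging deploy=37) = 37; EF_Load testing = 37+15 = 52
Expected project duration μ = 52 days. Critical path: API spec → Integration tests → Code review → Staging deploy → Load testing.

Variances on critical path: σ²_API spec=1.778, σ²_Integration tests=1.000, σ²_Code review=4.000, σ²_Staging deploy=13.444, σ²_Load testing=2.778.
Largest is σ²_Staging deploy = 13.444.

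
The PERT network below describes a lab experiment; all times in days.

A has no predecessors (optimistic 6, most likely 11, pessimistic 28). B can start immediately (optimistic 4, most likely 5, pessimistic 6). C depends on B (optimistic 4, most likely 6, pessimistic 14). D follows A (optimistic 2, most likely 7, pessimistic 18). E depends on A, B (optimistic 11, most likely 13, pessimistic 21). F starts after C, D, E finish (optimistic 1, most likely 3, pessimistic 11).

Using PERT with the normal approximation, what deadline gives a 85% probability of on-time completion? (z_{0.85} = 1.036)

te_A = (6 + 4·11 + 28)/6 = 78/6 = 13; σ²_A = ((28−6)/6)² = 13.444
te_B = (4 + 4·5 + 6)/6 = 30/6 = 5; σ²_B = ((6−4)/6)² = 0.111
te_C = (4 + 4·6 + 14)/6 = 42/6 = 7; σ²_C = ((14−4)/6)² = 2.778
te_D = (2 + 4·7 + 18)/6 = 48/6 = 8; σ²_D = ((18−2)/6)² = 7.111
te_E = (11 + 4·13 + 21)/6 = 84/6 = 14; σ²_E = ((21−11)/6)² = 2.778
te_F = (1 + 4·3 + 11)/6 = 24/6 = 4; σ²_F = ((11−1)/6)² = 2.778

Forward pass:
ES_A = 0; EF_A = 13
ES_B = 0; EF_B = 5
ES_C = 5; EF_C = 5+7 = 12
ES_D = 13; EF_D = 13+8 = 21
ES_E = max(EF_A=13, EF_B=5) = 13; EF_E = 13+14 = 27
ES_F = max(EF_C=12, EF_D=21, EF_E=27) = 27; EF_F = 27+4 = 31
Expected project duration μ = 31 days. Critical path: A → E → F.

Variance along critical path = 13.444 + 2.778 + 2.778 = 19.000; σ = 4.359 days.
D = μ + z·σ = 31 + 1.036·4.359 = 35.5 days

35.5 days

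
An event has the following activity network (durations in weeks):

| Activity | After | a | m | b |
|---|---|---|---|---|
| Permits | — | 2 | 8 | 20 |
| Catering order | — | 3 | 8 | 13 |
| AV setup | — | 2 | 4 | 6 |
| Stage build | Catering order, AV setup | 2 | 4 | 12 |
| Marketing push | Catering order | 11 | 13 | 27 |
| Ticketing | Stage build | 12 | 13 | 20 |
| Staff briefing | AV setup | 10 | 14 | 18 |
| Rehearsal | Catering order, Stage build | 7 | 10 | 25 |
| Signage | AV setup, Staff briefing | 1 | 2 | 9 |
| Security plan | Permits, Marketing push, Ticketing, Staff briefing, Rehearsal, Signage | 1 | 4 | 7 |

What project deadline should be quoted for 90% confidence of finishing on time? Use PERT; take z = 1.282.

34.7 weeks

te_Permits = (2 + 4·8 + 20)/6 = 54/6 = 9; σ²_Permits = ((20−2)/6)² = 9.000
te_Catering order = (3 + 4·8 + 13)/6 = 48/6 = 8; σ²_Catering order = ((13−3)/6)² = 2.778
te_AV setup = (2 + 4·4 + 6)/6 = 24/6 = 4; σ²_AV setup = ((6−2)/6)² = 0.444
te_Stage build = (2 + 4·4 + 12)/6 = 30/6 = 5; σ²_Stage build = ((12−2)/6)² = 2.778
te_Marketing push = (11 + 4·13 + 27)/6 = 90/6 = 15; σ²_Marketing push = ((27−11)/6)² = 7.111
te_Ticketing = (12 + 4·13 + 20)/6 = 84/6 = 14; σ²_Ticketing = ((20−12)/6)² = 1.778
te_Staff briefing = (10 + 4·14 + 18)/6 = 84/6 = 14; σ²_Staff briefing = ((18−10)/6)² = 1.778
te_Rehearsal = (7 + 4·10 + 25)/6 = 72/6 = 12; σ²_Rehearsal = ((25−7)/6)² = 9.000
te_Signage = (1 + 4·2 + 9)/6 = 18/6 = 3; σ²_Signage = ((9−1)/6)² = 1.778
te_Security plan = (1 + 4·4 + 7)/6 = 24/6 = 4; σ²_Security plan = ((7−1)/6)² = 1.000

Forward pass:
ES_Permits = 0; EF_Permits = 9
ES_Catering order = 0; EF_Catering order = 8
ES_AV setup = 0; EF_AV setup = 4
ES_Stage build = max(EF_Catering order=8, EF_AV setup=4) = 8; EF_Stage build = 8+5 = 13
ES_Marketing push = 8; EF_Marketing push = 8+15 = 23
ES_Ticketing = 13; EF_Ticketing = 13+14 = 27
ES_Staff briefing = 4; EF_Staff briefing = 4+14 = 18
ES_Rehearsal = max(EF_Catering order=8, EF_Stage build=13) = 13; EF_Rehearsal = 13+12 = 25
ES_Signage = max(EF_AV setup=4, EF_Staff briefing=18) = 18; EF_Signage = 18+3 = 21
ES_Security plan = max(EF_Permits=9, EF_Marketing push=23, EF_Ticketing=27, EF_Staff briefing=18, EF_Rehearsal=25, EF_Signage=21) = 27; EF_Security plan = 27+4 = 31
Expected project duration μ = 31 weeks. Critical path: Catering order → Stage build → Ticketing → Security plan.

Variance along critical path = 2.778 + 2.778 + 1.778 + 1.000 = 8.333; σ = 2.887 weeks.
D = μ + z·σ = 31 + 1.282·2.887 = 34.7 weeks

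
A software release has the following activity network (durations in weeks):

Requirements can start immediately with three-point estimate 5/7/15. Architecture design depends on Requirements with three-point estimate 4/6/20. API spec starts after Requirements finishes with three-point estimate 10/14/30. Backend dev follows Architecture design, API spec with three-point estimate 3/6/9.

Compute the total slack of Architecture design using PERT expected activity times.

te_Requirements = (5 + 4·7 + 15)/6 = 48/6 = 8
te_Architecture design = (4 + 4·6 + 20)/6 = 48/6 = 8
te_API spec = (10 + 4·14 + 30)/6 = 96/6 = 16
te_Backend dev = (3 + 4·6 + 9)/6 = 36/6 = 6

Forward pass:
ES_Requirements = 0; EF_Requirements = 8
ES_Architecture design = 8; EF_Architecture design = 8+8 = 16
ES_API spec = 8; EF_API spec = 8+16 = 24
ES_Backend dev = max(EF_Architecture design=16, EF_API spec=24) = 24; EF_Backend dev = 24+6 = 30
Expected project duration μ = 30 weeks. Critical path: Requirements → API spec → Backend dev.

Backward pass:
LF_Backend dev = 30; LS_Backend dev = 30−6 = 24
LF_API spec = LS_Backend dev = 24; LS_API spec = 24−16 = 8
LF_Architecture design = LS_Backend dev = 24; LS_Architecture design = 24−8 = 16
LF_Requirements = min(LS_Architecture design=16, LS_API spec=8) = 8; LS_Requirements = 8−8 = 0
Slack_Architecture design = LS_Architecture design − ES_Architecture design = 16 − 8 = 8

8 weeks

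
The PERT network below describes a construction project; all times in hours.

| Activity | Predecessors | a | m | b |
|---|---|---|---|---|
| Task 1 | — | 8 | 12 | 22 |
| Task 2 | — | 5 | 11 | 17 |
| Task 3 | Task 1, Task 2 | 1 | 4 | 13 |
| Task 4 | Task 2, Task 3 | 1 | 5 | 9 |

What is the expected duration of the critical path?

te_Task 1 = (8 + 4·12 + 22)/6 = 78/6 = 13
te_Task 2 = (5 + 4·11 + 17)/6 = 66/6 = 11
te_Task 3 = (1 + 4·4 + 13)/6 = 30/6 = 5
te_Task 4 = (1 + 4·5 + 9)/6 = 30/6 = 5

Forward pass:
ES_Task 1 = 0; EF_Task 1 = 13
ES_Task 2 = 0; EF_Task 2 = 11
ES_Task 3 = max(EF_Task 1=13, EF_Task 2=11) = 13; EF_Task 3 = 13+5 = 18
ES_Task 4 = max(EF_Task 2=11, EF_Task 3=18) = 18; EF_Task 4 = 18+5 = 23
Expected project duration μ = 23 hours. Critical path: Task 1 → Task 3 → Task 4.

23 hours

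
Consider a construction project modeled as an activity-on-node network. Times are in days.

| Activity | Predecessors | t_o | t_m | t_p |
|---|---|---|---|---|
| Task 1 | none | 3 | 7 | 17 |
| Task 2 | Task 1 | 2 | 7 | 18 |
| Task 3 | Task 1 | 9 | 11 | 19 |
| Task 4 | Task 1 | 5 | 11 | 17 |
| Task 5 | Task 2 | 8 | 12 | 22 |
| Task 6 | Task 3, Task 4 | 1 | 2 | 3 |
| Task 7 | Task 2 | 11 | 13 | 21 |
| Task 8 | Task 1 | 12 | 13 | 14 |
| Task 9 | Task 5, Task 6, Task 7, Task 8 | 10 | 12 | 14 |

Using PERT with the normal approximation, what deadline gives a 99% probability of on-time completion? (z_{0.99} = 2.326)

51.2 days

te_Task 1 = (3 + 4·7 + 17)/6 = 48/6 = 8; σ²_Task 1 = ((17−3)/6)² = 5.444
te_Task 2 = (2 + 4·7 + 18)/6 = 48/6 = 8; σ²_Task 2 = ((18−2)/6)² = 7.111
te_Task 3 = (9 + 4·11 + 19)/6 = 72/6 = 12; σ²_Task 3 = ((19−9)/6)² = 2.778
te_Task 4 = (5 + 4·11 + 17)/6 = 66/6 = 11; σ²_Task 4 = ((17−5)/6)² = 4.000
te_Task 5 = (8 + 4·12 + 22)/6 = 78/6 = 13; σ²_Task 5 = ((22−8)/6)² = 5.444
te_Task 6 = (1 + 4·2 + 3)/6 = 12/6 = 2; σ²_Task 6 = ((3−1)/6)² = 0.111
te_Task 7 = (11 + 4·13 + 21)/6 = 84/6 = 14; σ²_Task 7 = ((21−11)/6)² = 2.778
te_Task 8 = (12 + 4·13 + 14)/6 = 78/6 = 13; σ²_Task 8 = ((14−12)/6)² = 0.111
te_Task 9 = (10 + 4·12 + 14)/6 = 72/6 = 12; σ²_Task 9 = ((14−10)/6)² = 0.444

Forward pass:
ES_Task 1 = 0; EF_Task 1 = 8
ES_Task 2 = 8; EF_Task 2 = 8+8 = 16
ES_Task 3 = 8; EF_Task 3 = 8+12 = 20
ES_Task 4 = 8; EF_Task 4 = 8+11 = 19
ES_Task 5 = 16; EF_Task 5 = 16+13 = 29
ES_Task 6 = max(EF_Task 3=20, EF_Task 4=19) = 20; EF_Task 6 = 20+2 = 22
ES_Task 7 = 16; EF_Task 7 = 16+14 = 30
ES_Task 8 = 8; EF_Task 8 = 8+13 = 21
ES_Task 9 = max(EF_Task 5=29, EF_Task 6=22, EF_Task 7=30, EF_Task 8=21) = 30; EF_Task 9 = 30+12 = 42
Expected project duration μ = 42 days. Critical path: Task 1 → Task 2 → Task 7 → Task 9.

Variance along critical path = 5.444 + 7.111 + 2.778 + 0.444 = 15.778; σ = 3.972 days.
D = μ + z·σ = 42 + 2.326·3.972 = 51.2 days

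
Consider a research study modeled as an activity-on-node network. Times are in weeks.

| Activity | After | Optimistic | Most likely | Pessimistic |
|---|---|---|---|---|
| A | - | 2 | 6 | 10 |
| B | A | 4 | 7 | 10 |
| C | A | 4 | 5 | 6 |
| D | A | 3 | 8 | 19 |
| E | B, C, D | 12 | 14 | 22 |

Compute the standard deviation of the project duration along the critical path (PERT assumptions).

te_A = (2 + 4·6 + 10)/6 = 36/6 = 6; σ²_A = ((10−2)/6)² = 1.778
te_B = (4 + 4·7 + 10)/6 = 42/6 = 7; σ²_B = ((10−4)/6)² = 1.000
te_C = (4 + 4·5 + 6)/6 = 30/6 = 5; σ²_C = ((6−4)/6)² = 0.111
te_D = (3 + 4·8 + 19)/6 = 54/6 = 9; σ²_D = ((19−3)/6)² = 7.111
te_E = (12 + 4·14 + 22)/6 = 90/6 = 15; σ²_E = ((22−12)/6)² = 2.778

Forward pass:
ES_A = 0; EF_A = 6
ES_B = 6; EF_B = 6+7 = 13
ES_C = 6; EF_C = 6+5 = 11
ES_D = 6; EF_D = 6+9 = 15
ES_E = max(EF_B=13, EF_C=11, EF_D=15) = 15; EF_E = 15+15 = 30
Expected project duration μ = 30 weeks. Critical path: A → D → E.

Variance along critical path = 1.778 + 7.111 + 2.778 = 11.667
σ = √11.667 = 3.416 weeks

3.42 weeks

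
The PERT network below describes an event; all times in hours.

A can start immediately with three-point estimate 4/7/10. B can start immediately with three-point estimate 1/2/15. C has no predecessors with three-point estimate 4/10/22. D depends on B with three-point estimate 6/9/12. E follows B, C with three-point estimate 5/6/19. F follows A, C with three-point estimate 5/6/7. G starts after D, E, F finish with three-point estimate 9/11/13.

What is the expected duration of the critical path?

te_A = (4 + 4·7 + 10)/6 = 42/6 = 7
te_B = (1 + 4·2 + 15)/6 = 24/6 = 4
te_C = (4 + 4·10 + 22)/6 = 66/6 = 11
te_D = (6 + 4·9 + 12)/6 = 54/6 = 9
te_E = (5 + 4·6 + 19)/6 = 48/6 = 8
te_F = (5 + 4·6 + 7)/6 = 36/6 = 6
te_G = (9 + 4·11 + 13)/6 = 66/6 = 11

Forward pass:
ES_A = 0; EF_A = 7
ES_B = 0; EF_B = 4
ES_C = 0; EF_C = 11
ES_D = 4; EF_D = 4+9 = 13
ES_E = max(EF_B=4, EF_C=11) = 11; EF_E = 11+8 = 19
ES_F = max(EF_A=7, EF_C=11) = 11; EF_F = 11+6 = 17
ES_G = max(EF_D=13, EF_E=19, EF_F=17) = 19; EF_G = 19+11 = 30
Expected project duration μ = 30 hours. Critical path: C → E → G.

30 hours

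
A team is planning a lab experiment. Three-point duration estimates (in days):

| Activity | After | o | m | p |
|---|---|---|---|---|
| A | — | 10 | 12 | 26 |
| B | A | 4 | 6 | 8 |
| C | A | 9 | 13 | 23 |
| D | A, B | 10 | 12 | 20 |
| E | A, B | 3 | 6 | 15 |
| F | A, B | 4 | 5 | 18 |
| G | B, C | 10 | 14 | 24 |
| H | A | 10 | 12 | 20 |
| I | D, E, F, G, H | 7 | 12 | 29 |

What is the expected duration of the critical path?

57 days

te_A = (10 + 4·12 + 26)/6 = 84/6 = 14
te_B = (4 + 4·6 + 8)/6 = 36/6 = 6
te_C = (9 + 4·13 + 23)/6 = 84/6 = 14
te_D = (10 + 4·12 + 20)/6 = 78/6 = 13
te_E = (3 + 4·6 + 15)/6 = 42/6 = 7
te_F = (4 + 4·5 + 18)/6 = 42/6 = 7
te_G = (10 + 4·14 + 24)/6 = 90/6 = 15
te_H = (10 + 4·12 + 20)/6 = 78/6 = 13
te_I = (7 + 4·12 + 29)/6 = 84/6 = 14

Forward pass:
ES_A = 0; EF_A = 14
ES_B = 14; EF_B = 14+6 = 20
ES_C = 14; EF_C = 14+14 = 28
ES_D = max(EF_A=14, EF_B=20) = 20; EF_D = 20+13 = 33
ES_E = max(EF_A=14, EF_B=20) = 20; EF_E = 20+7 = 27
ES_F = max(EF_A=14, EF_B=20) = 20; EF_F = 20+7 = 27
ES_G = max(EF_B=20, EF_C=28) = 28; EF_G = 28+15 = 43
ES_H = 14; EF_H = 14+13 = 27
ES_I = max(EF_D=33, EF_E=27, EF_F=27, EF_G=43, EF_H=27) = 43; EF_I = 43+14 = 57
Expected project duration μ = 57 days. Critical path: A → C → G → I.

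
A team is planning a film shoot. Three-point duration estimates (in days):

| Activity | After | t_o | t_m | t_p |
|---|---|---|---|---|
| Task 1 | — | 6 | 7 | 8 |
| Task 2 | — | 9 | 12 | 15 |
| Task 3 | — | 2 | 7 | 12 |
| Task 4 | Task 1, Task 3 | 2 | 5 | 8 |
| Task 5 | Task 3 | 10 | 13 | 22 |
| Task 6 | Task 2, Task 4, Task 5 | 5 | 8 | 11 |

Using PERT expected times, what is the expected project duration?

29 days

te_Task 1 = (6 + 4·7 + 8)/6 = 42/6 = 7
te_Task 2 = (9 + 4·12 + 15)/6 = 72/6 = 12
te_Task 3 = (2 + 4·7 + 12)/6 = 42/6 = 7
te_Task 4 = (2 + 4·5 + 8)/6 = 30/6 = 5
te_Task 5 = (10 + 4·13 + 22)/6 = 84/6 = 14
te_Task 6 = (5 + 4·8 + 11)/6 = 48/6 = 8

Forward pass:
ES_Task 1 = 0; EF_Task 1 = 7
ES_Task 2 = 0; EF_Task 2 = 12
ES_Task 3 = 0; EF_Task 3 = 7
ES_Task 4 = max(EF_Task 1=7, EF_Task 3=7) = 7; EF_Task 4 = 7+5 = 12
ES_Task 5 = 7; EF_Task 5 = 7+14 = 21
ES_Task 6 = max(EF_Task 2=12, EF_Task 4=12, EF_Task 5=21) = 21; EF_Task 6 = 21+8 = 29
Expected project duration μ = 29 days. Critical path: Task 3 → Task 5 → Task 6.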